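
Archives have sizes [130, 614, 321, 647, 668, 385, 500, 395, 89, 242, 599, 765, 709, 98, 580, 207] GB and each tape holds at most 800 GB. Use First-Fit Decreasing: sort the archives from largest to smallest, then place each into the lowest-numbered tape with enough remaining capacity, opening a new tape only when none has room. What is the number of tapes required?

10

Sorted descending: 765, 709, 668, 647, 614, 599, 580, 500, 395, 385, 321, 242, 207, 130, 98, 89.
765 GB → tape 1 (remaining 35 GB)
709 GB → tape 2 (remaining 91 GB)
668 GB → tape 3 (remaining 132 GB)
647 GB → tape 4 (remaining 153 GB)
614 GB → tape 5 (remaining 186 GB)
599 GB → tape 6 (remaining 201 GB)
580 GB → tape 7 (remaining 220 GB)
500 GB → tape 8 (remaining 300 GB)
395 GB → tape 9 (remaining 405 GB)
385 GB → tape 9 (remaining 20 GB)
321 GB → tape 10 (remaining 479 GB)
242 GB → tape 8 (remaining 58 GB)
207 GB → tape 7 (remaining 13 GB)
130 GB → tape 3 (remaining 2 GB)
98 GB → tape 4 (remaining 55 GB)
89 GB → tape 2 (remaining 2 GB)
Final tapes: [765] [709,89] [668,130] [647,98] [614] [599] [580,207] [500,242] [395,385] [321].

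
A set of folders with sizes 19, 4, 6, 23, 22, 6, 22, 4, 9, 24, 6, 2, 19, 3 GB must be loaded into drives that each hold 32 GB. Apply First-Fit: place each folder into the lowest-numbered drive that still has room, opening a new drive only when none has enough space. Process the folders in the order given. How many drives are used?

6

drive 1: place 19 GB, 13 GB left
drive 1: place 4 GB, 9 GB left
drive 1: place 6 GB, 3 GB left
drive 2: place 23 GB, 9 GB left
drive 3: place 22 GB, 10 GB left
drive 2: place 6 GB, 3 GB left
drive 4: place 22 GB, 10 GB left
drive 3: place 4 GB, 6 GB left
drive 4: place 9 GB, 1 GB left
drive 5: place 24 GB, 8 GB left
drive 3: place 6 GB, 0 GB left
drive 1: place 2 GB, 1 GB left
drive 6: place 19 GB, 13 GB left
drive 2: place 3 GB, 0 GB left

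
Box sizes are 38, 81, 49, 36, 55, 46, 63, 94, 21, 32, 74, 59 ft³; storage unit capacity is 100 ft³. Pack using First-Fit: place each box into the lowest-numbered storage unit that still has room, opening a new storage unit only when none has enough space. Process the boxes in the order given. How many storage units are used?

Put 38 ft³ in storage unit 1; 62 ft³ remain.
Put 81 ft³ in storage unit 2; 19 ft³ remain.
Put 49 ft³ in storage unit 1; 13 ft³ remain.
Put 36 ft³ in storage unit 3; 64 ft³ remain.
Put 55 ft³ in storage unit 3; 9 ft³ remain.
Put 46 ft³ in storage unit 4; 54 ft³ remain.
Put 63 ft³ in storage unit 5; 37 ft³ remain.
Put 94 ft³ in storage unit 6; 6 ft³ remain.
Put 21 ft³ in storage unit 4; 33 ft³ remain.
Put 32 ft³ in storage unit 4; 1 ft³ remain.
Put 74 ft³ in storage unit 7; 26 ft³ remain.
Put 59 ft³ in storage unit 8; 41 ft³ remain.

8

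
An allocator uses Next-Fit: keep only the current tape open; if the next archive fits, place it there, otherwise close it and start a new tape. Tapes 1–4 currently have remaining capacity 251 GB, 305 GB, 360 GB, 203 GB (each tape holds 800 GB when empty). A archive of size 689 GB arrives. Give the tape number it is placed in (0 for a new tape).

0

Next-Fit only looks at tape 4, which has 203 GB free.
689 GB does not fit, so a new tape is opened.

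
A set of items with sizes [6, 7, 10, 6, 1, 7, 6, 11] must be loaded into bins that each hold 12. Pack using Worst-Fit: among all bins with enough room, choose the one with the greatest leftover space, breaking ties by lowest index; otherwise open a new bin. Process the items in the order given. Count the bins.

6

bin 1: place 6, 6 left
bin 2: place 7, 5 left
bin 3: place 10, 2 left
bin 1: place 6, 0 left
bin 2: place 1, 4 left
bin 4: place 7, 5 left
bin 5: place 6, 6 left
bin 6: place 11, 1 left
Final bins: [6,6] [7,1] [10] [7] [6] [11].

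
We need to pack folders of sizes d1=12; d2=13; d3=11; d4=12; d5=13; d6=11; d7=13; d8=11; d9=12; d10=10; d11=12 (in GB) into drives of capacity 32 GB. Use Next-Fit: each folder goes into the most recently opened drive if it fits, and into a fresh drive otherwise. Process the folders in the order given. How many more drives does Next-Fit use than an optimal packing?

1

Next-Fit: [12,13] [11,12] [13,11] [13,11] [12,10] [12] → 6 drives.
Total size 130 GB; any packing needs at least ⌈130/32⌉ = 5 drives.
An optimal packing achieves that bound: [13,13] [13,12] [12,12] [12,11] [11,11,10] → 5 drives.
Excess: 6 − 5 = 1.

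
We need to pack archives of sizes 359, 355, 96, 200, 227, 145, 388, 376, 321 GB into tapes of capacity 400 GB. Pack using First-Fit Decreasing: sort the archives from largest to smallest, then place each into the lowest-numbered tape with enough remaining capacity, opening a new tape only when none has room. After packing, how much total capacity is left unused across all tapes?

333

Sorted descending: 388, 376, 359, 355, 321, 227, 200, 145, 96.
388 GB → tape 1 (remaining 12 GB)
376 GB → tape 2 (remaining 24 GB)
359 GB → tape 3 (remaining 41 GB)
355 GB → tape 4 (remaining 45 GB)
321 GB → tape 5 (remaining 79 GB)
227 GB → tape 6 (remaining 173 GB)
200 GB → tape 7 (remaining 200 GB)
145 GB → tape 6 (remaining 28 GB)
96 GB → tape 7 (remaining 104 GB)
7 tapes × 400 GB = 2800 GB; used 2467 GB; unused 333 GB.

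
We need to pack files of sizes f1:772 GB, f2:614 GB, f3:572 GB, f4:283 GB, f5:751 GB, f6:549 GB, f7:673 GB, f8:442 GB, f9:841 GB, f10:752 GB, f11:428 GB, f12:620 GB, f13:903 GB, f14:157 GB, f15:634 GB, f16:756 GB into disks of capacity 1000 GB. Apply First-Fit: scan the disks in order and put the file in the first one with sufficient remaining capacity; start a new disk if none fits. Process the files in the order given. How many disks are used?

Put f1 (772 GB) in disk 1; 228 GB remain.
Put f2 (614 GB) in disk 2; 386 GB remain.
Put f3 (572 GB) in disk 3; 428 GB remain.
Put f4 (283 GB) in disk 2; 103 GB remain.
Put f5 (751 GB) in disk 4; 249 GB remain.
Put f6 (549 GB) in disk 5; 451 GB remain.
Put f7 (673 GB) in disk 6; 327 GB remain.
Put f8 (442 GB) in disk 5; 9 GB remain.
Put f9 (841 GB) in disk 7; 159 GB remain.
Put f10 (752 GB) in disk 8; 248 GB remain.
Put f11 (428 GB) in disk 3; 0 GB remain.
Put f12 (620 GB) in disk 9; 380 GB remain.
Put f13 (903 GB) in disk 10; 97 GB remain.
Put f14 (157 GB) in disk 1; 71 GB remain.
Put f15 (634 GB) in disk 11; 366 GB remain.
Put f16 (756 GB) in disk 12; 244 GB remain.

12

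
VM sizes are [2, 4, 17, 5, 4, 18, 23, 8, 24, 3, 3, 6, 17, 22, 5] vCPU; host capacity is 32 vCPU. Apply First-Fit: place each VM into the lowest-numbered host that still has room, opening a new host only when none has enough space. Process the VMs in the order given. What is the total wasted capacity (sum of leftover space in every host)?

host 1: place 2 vCPU, 30 vCPU left
host 1: place 4 vCPU, 26 vCPU left
host 1: place 17 vCPU, 9 vCPU left
host 1: place 5 vCPU, 4 vCPU left
host 1: place 4 vCPU, 0 vCPU left
host 2: place 18 vCPU, 14 vCPU left
host 3: place 23 vCPU, 9 vCPU left
host 2: place 8 vCPU, 6 vCPU left
host 4: place 24 vCPU, 8 vCPU left
host 2: place 3 vCPU, 3 vCPU left
host 2: place 3 vCPU, 0 vCPU left
host 3: place 6 vCPU, 3 vCPU left
host 5: place 17 vCPU, 15 vCPU left
host 6: place 22 vCPU, 10 vCPU left
host 4: place 5 vCPU, 3 vCPU left
6 hosts × 32 vCPU = 192 vCPU; used 161 vCPU; unused 31 vCPU.

31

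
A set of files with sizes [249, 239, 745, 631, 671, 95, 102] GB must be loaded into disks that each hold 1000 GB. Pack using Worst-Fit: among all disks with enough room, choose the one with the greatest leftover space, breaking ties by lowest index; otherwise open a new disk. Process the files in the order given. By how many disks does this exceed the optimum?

Worst-Fit: [249,239,95,102] [745] [631] [671] → 4 disks.
Total size 2732 GB; any packing needs at least ⌈2732/1000⌉ = 3 disks.
An optimal packing achieves that bound: [745,249] [671,239] [631,102,95] → 3 disks.
Excess: 4 − 3 = 1.

1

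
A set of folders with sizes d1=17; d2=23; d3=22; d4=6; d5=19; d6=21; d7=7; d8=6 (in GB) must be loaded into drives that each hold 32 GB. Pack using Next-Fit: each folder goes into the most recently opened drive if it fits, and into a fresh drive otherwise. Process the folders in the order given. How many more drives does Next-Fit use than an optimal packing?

1

Next-Fit: [17] [23] [22,6] [19] [21,7] [6] → 6 drives.
5 folders exceed 16 GB (half the capacity), and no two of those can share a drive, so at least 5 drives are needed.
An optimal packing achieves that bound: [23,7] [22,6] [21,6] [19] [17] → 5 drives.
Excess: 6 − 5 = 1.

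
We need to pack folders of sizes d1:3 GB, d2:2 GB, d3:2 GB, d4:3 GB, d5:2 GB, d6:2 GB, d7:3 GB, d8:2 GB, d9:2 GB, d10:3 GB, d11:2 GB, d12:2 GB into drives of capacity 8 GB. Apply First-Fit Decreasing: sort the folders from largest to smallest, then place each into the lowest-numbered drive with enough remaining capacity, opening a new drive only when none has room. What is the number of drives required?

4

Sorted descending: 3, 3, 3, 3, 2, 2, 2, 2, 2, 2, 2, 2.
Put 3 GB in drive 1; 5 GB remain.
Put 3 GB in drive 1; 2 GB remain.
Put 3 GB in drive 2; 5 GB remain.
Put 3 GB in drive 2; 2 GB remain.
Put 2 GB in drive 1; 0 GB remain.
Put 2 GB in drive 2; 0 GB remain.
Put 2 GB in drive 3; 6 GB remain.
Put 2 GB in drive 3; 4 GB remain.
Put 2 GB in drive 3; 2 GB remain.
Put 2 GB in drive 3; 0 GB remain.
Put 2 GB in drive 4; 6 GB remain.
Put 2 GB in drive 4; 4 GB remain.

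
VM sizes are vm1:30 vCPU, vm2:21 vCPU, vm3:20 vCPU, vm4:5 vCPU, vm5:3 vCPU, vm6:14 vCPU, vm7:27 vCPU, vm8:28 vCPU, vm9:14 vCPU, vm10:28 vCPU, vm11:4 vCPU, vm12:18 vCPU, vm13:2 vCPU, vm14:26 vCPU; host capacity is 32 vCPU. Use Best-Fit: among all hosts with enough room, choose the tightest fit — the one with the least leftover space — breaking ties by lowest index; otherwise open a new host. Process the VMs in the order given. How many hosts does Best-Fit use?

vm1 (30 vCPU) → host 1 (remaining 2 vCPU)
vm2 (21 vCPU) → host 2 (remaining 11 vCPU)
vm3 (20 vCPU) → host 3 (remaining 12 vCPU)
vm4 (5 vCPU) → host 2 (remaining 6 vCPU)
vm5 (3 vCPU) → host 2 (remaining 3 vCPU)
vm6 (14 vCPU) → host 4 (remaining 18 vCPU)
vm7 (27 vCPU) → host 5 (remaining 5 vCPU)
vm8 (28 vCPU) → host 6 (remaining 4 vCPU)
vm9 (14 vCPU) → host 4 (remaining 4 vCPU)
vm10 (28 vCPU) → host 7 (remaining 4 vCPU)
vm11 (4 vCPU) → host 4 (remaining 0 vCPU)
vm12 (18 vCPU) → host 8 (remaining 14 vCPU)
vm13 (2 vCPU) → host 1 (remaining 0 vCPU)
vm14 (26 vCPU) → host 9 (remaining 6 vCPU)
Final hosts: [30,2] [21,5,3] [20] [14,14,4] [27] [28] [28] [18] [26].

9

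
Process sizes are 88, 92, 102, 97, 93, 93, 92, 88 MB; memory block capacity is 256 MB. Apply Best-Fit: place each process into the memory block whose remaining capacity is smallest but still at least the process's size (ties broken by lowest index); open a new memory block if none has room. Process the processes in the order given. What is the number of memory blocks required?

Put 88 MB in memory block 1; 168 MB remain.
Put 92 MB in memory block 1; 76 MB remain.
Put 102 MB in memory block 2; 154 MB remain.
Put 97 MB in memory block 2; 57 MB remain.
Put 93 MB in memory block 3; 163 MB remain.
Put 93 MB in memory block 3; 70 MB remain.
Put 92 MB in memory block 4; 164 MB remain.
Put 88 MB in memory block 4; 76 MB remain.
Final memory blocks: [88,92] [102,97] [93,93] [92,88].

4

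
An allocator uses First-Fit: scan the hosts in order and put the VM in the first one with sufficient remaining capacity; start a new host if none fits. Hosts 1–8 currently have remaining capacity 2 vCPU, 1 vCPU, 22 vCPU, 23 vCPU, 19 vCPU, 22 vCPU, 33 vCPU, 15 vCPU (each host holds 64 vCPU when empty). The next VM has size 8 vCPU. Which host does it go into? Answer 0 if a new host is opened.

3

Hosts with room: host 3 (22 vCPU), host 4 (23 vCPU), host 5 (19 vCPU), host 6 (22 vCPU), host 7 (33 vCPU), host 8 (15 vCPU).
The first with room is host 3.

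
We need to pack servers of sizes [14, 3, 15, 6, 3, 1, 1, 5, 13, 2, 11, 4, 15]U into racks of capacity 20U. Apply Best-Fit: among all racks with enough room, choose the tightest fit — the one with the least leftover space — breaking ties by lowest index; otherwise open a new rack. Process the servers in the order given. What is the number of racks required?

rack 1: place 14U, 6U left
rack 1: place 3U, 3U left
rack 2: place 15U, 5U left
rack 3: place 6U, 14U left
rack 1: place 3U, 0U left
rack 2: place 1U, 4U left
rack 2: place 1U, 3U left
rack 3: place 5U, 9U left
rack 4: place 13U, 7U left
rack 2: place 2U, 1U left
rack 5: place 11U, 9U left
rack 4: place 4U, 3U left
rack 6: place 15U, 5U left

6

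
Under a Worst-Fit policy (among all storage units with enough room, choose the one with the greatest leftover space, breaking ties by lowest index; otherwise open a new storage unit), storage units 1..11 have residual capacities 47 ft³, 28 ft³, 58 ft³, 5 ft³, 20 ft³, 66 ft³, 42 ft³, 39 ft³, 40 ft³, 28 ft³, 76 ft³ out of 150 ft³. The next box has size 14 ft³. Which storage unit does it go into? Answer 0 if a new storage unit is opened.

Storage units with room: storage unit 1 (47 ft³), storage unit 2 (28 ft³), storage unit 3 (58 ft³), storage unit 5 (20 ft³), storage unit 6 (66 ft³), storage unit 7 (42 ft³), storage unit 8 (39 ft³), storage unit 9 (40 ft³), storage unit 10 (28 ft³), storage unit 11 (76 ft³).
Most room is storage unit 11 with 76 ft³ free.

11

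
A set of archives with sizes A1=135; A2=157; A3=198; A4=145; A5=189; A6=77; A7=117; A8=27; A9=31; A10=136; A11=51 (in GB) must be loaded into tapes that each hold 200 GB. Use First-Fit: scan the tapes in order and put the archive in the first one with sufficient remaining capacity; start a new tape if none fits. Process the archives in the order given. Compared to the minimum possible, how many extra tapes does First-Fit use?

0

First-Fit: [135,27,31] [157] [198] [145,51] [189] [77,117] [136] → 7 tapes.
Total size 1263 GB; any packing needs at least ⌈1263/200⌉ = 7 tapes.
So 7 is already optimal.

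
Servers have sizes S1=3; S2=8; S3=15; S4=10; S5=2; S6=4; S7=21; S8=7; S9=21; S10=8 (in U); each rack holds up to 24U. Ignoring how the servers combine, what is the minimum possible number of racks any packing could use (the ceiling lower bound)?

Total size = 3 + 8 + 15 + 10 + 2 + 4 + 21 + 7 + 21 + 8 = 99U.
⌈99 / 24⌉ = 5.

5 racks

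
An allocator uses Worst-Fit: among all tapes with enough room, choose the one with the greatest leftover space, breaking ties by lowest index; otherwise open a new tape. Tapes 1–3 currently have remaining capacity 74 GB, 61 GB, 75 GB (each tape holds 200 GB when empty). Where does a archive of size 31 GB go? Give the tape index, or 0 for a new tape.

3

Tapes with room: tape 1 (74 GB), tape 2 (61 GB), tape 3 (75 GB).
Most room is tape 3 with 75 GB free.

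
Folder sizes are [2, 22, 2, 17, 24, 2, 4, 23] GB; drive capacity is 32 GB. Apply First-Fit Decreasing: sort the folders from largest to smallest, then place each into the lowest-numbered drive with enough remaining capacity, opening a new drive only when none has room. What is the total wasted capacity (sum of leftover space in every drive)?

Sorted descending: 24, 23, 22, 17, 4, 2, 2, 2.
drive 1: place 24 GB, 8 GB left
drive 2: place 23 GB, 9 GB left
drive 3: place 22 GB, 10 GB left
drive 4: place 17 GB, 15 GB left
drive 1: place 4 GB, 4 GB left
drive 1: place 2 GB, 2 GB left
drive 1: place 2 GB, 0 GB left
drive 2: place 2 GB, 7 GB left
4 drives × 32 GB = 128 GB; used 96 GB; unused 32 GB.

32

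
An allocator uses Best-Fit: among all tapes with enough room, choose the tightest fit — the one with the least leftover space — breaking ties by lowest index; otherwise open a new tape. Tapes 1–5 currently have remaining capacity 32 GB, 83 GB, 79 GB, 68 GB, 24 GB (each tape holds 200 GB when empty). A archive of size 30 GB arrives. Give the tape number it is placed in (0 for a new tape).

Tapes with room: tape 1 (32 GB), tape 2 (83 GB), tape 3 (79 GB), tape 4 (68 GB).
Tightest fit is tape 1 with 32 GB free.

1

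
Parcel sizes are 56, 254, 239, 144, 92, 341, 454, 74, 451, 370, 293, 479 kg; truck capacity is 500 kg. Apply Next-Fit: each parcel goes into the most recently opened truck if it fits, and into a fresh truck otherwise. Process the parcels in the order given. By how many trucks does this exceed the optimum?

Next-Fit: [56,254] [239,144,92] [341] [454] [74] [451] [370] [293] [479] → 9 trucks.
Total size 3247 kg; any packing needs at least ⌈3247/500⌉ = 7 trucks.
An optimal packing achieves that bound: [479] [454] [451] [370,92] [341,144] [293,74,56] [254,239] → 7 trucks.
Excess: 9 − 7 = 2.

2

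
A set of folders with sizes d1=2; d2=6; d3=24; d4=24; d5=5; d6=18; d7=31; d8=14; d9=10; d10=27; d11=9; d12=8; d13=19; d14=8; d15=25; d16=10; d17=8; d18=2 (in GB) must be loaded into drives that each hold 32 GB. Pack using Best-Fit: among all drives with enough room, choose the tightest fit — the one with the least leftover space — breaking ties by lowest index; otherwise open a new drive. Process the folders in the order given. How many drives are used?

drive 1: place d1 (2 GB), 30 GB left
drive 1: place d2 (6 GB), 24 GB left
drive 1: place d3 (24 GB), 0 GB left
drive 2: place d4 (24 GB), 8 GB left
drive 2: place d5 (5 GB), 3 GB left
drive 3: place d6 (18 GB), 14 GB left
drive 4: place d7 (31 GB), 1 GB left
drive 3: place d8 (14 GB), 0 GB left
drive 5: place d9 (10 GB), 22 GB left
drive 6: place d10 (27 GB), 5 GB left
drive 5: place d11 (9 GB), 13 GB left
drive 5: place d12 (8 GB), 5 GB left
drive 7: place d13 (19 GB), 13 GB left
drive 7: place d14 (8 GB), 5 GB left
drive 8: place d15 (25 GB), 7 GB left
drive 9: place d16 (10 GB), 22 GB left
drive 9: place d17 (8 GB), 14 GB left
drive 2: place d18 (2 GB), 1 GB left

9 drives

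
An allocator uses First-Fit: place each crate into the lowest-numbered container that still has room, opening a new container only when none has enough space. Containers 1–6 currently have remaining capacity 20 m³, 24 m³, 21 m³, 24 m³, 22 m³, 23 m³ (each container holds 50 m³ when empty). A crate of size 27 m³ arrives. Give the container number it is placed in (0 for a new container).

0

No container has ≥ 27 m³ free, so a new container is opened.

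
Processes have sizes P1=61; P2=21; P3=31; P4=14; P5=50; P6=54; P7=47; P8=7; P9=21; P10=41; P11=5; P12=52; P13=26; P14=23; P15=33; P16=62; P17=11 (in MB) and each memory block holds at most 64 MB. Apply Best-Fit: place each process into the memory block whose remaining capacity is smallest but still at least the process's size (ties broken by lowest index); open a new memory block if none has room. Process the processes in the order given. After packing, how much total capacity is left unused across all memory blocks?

Put P1 (61 MB) in memory block 1; 3 MB remain.
Put P2 (21 MB) in memory block 2; 43 MB remain.
Put P3 (31 MB) in memory block 2; 12 MB remain.
Put P4 (14 MB) in memory block 3; 50 MB remain.
Put P5 (50 MB) in memory block 3; 0 MB remain.
Put P6 (54 MB) in memory block 4; 10 MB remain.
Put P7 (47 MB) in memory block 5; 17 MB remain.
Put P8 (7 MB) in memory block 4; 3 MB remain.
Put P9 (21 MB) in memory block 6; 43 MB remain.
Put P10 (41 MB) in memory block 6; 2 MB remain.
Put P11 (5 MB) in memory block 2; 7 MB remain.
Put P12 (52 MB) in memory block 7; 12 MB remain.
Put P13 (26 MB) in memory block 8; 38 MB remain.
Put P14 (23 MB) in memory block 8; 15 MB remain.
Put P15 (33 MB) in memory block 9; 31 MB remain.
Put P16 (62 MB) in memory block 10; 2 MB remain.
Put P17 (11 MB) in memory block 7; 1 MB remain.
10 memory blocks × 64 MB = 640 MB; used 559 MB; unused 81 MB.

81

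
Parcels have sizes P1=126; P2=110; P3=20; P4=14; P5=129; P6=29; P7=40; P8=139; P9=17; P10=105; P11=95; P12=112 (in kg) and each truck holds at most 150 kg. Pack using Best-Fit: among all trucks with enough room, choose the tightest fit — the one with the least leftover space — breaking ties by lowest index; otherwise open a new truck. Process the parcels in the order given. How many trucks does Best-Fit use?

truck 1: place P1 (126 kg), 24 kg left
truck 2: place P2 (110 kg), 40 kg left
truck 1: place P3 (20 kg), 4 kg left
truck 2: place P4 (14 kg), 26 kg left
truck 3: place P5 (129 kg), 21 kg left
truck 4: place P6 (29 kg), 121 kg left
truck 4: place P7 (40 kg), 81 kg left
truck 5: place P8 (139 kg), 11 kg left
truck 3: place P9 (17 kg), 4 kg left
truck 6: place P10 (105 kg), 45 kg left
truck 7: place P11 (95 kg), 55 kg left
truck 8: place P12 (112 kg), 38 kg left
Final trucks: [126,20] [110,14] [129,17] [29,40] [139] [105] [95] [112].

8 trucks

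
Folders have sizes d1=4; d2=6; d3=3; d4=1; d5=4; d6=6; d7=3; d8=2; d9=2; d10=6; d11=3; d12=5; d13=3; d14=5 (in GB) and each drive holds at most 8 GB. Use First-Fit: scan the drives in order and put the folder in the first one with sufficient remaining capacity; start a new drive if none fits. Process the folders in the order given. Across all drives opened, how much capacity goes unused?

d1 (4 GB) → drive 1 (remaining 4 GB)
d2 (6 GB) → drive 2 (remaining 2 GB)
d3 (3 GB) → drive 1 (remaining 1 GB)
d4 (1 GB) → drive 1 (remaining 0 GB)
d5 (4 GB) → drive 3 (remaining 4 GB)
d6 (6 GB) → drive 4 (remaining 2 GB)
d7 (3 GB) → drive 3 (remaining 1 GB)
d8 (2 GB) → drive 2 (remaining 0 GB)
d9 (2 GB) → drive 4 (remaining 0 GB)
d10 (6 GB) → drive 5 (remaining 2 GB)
d11 (3 GB) → drive 6 (remaining 5 GB)
d12 (5 GB) → drive 6 (remaining 0 GB)
d13 (3 GB) → drive 7 (remaining 5 GB)
d14 (5 GB) → drive 7 (remaining 0 GB)
7 drives × 8 GB = 56 GB; used 53 GB; unused 3 GB.

3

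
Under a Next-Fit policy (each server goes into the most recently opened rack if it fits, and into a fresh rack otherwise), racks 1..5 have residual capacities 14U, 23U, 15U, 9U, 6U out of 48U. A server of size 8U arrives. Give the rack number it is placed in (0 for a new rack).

Next-Fit only looks at rack 5, which has 6U free.
8U does not fit, so a new rack is opened.

0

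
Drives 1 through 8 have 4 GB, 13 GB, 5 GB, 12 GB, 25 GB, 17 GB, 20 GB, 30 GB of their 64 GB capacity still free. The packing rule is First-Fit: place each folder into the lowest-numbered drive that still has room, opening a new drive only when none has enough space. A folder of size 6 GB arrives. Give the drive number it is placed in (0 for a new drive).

2

Drives with room: drive 2 (13 GB), drive 4 (12 GB), drive 5 (25 GB), drive 6 (17 GB), drive 7 (20 GB), drive 8 (30 GB).
The first with room is drive 2.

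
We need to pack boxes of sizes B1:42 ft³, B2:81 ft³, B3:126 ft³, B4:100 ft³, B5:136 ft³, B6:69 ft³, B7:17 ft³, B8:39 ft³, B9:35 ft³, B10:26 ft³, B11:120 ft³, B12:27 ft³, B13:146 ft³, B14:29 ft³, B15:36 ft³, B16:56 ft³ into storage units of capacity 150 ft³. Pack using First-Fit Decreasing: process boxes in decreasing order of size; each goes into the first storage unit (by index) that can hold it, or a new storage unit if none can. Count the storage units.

8

Sorted descending: 146, 136, 126, 120, 100, 81, 69, 56, 42, 39, 36, 35, 29, 27, 26, 17.
146 ft³ → storage unit 1 (remaining 4 ft³)
136 ft³ → storage unit 2 (remaining 14 ft³)
126 ft³ → storage unit 3 (remaining 24 ft³)
120 ft³ → storage unit 4 (remaining 30 ft³)
100 ft³ → storage unit 5 (remaining 50 ft³)
81 ft³ → storage unit 6 (remaining 69 ft³)
69 ft³ → storage unit 6 (remaining 0 ft³)
56 ft³ → storage unit 7 (remaining 94 ft³)
42 ft³ → storage unit 5 (remaining 8 ft³)
39 ft³ → storage unit 7 (remaining 55 ft³)
36 ft³ → storage unit 7 (remaining 19 ft³)
35 ft³ → storage unit 8 (remaining 115 ft³)
29 ft³ → storage unit 4 (remaining 1 ft³)
27 ft³ → storage unit 8 (remaining 88 ft³)
26 ft³ → storage unit 8 (remaining 62 ft³)
17 ft³ → storage unit 3 (remaining 7 ft³)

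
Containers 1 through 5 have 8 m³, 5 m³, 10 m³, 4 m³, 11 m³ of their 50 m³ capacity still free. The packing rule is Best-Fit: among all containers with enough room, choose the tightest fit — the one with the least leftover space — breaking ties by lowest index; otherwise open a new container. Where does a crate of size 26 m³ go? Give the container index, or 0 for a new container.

0

No container has ≥ 26 m³ free, so a new container is opened.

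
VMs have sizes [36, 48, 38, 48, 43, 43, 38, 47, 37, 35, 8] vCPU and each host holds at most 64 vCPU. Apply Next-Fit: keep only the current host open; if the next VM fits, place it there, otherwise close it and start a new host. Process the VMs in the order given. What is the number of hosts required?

Put 36 vCPU in host 1; 28 vCPU remain.
Put 48 vCPU in host 2; 16 vCPU remain.
Put 38 vCPU in host 3; 26 vCPU remain.
Put 48 vCPU in host 4; 16 vCPU remain.
Put 43 vCPU in host 5; 21 vCPU remain.
Put 43 vCPU in host 6; 21 vCPU remain.
Put 38 vCPU in host 7; 26 vCPU remain.
Put 47 vCPU in host 8; 17 vCPU remain.
Put 37 vCPU in host 9; 27 vCPU remain.
Put 35 vCPU in host 10; 29 vCPU remain.
Put 8 vCPU in host 10; 21 vCPU remain.
Final hosts: [36] [48] [38] [48] [43] [43] [38] [47] [37] [35,8].

10 hosts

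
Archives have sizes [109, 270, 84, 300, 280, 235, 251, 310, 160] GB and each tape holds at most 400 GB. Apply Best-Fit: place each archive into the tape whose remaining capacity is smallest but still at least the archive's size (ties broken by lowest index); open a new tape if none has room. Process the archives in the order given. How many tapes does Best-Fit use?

6

Put 109 GB in tape 1; 291 GB remain.
Put 270 GB in tape 1; 21 GB remain.
Put 84 GB in tape 2; 316 GB remain.
Put 300 GB in tape 2; 16 GB remain.
Put 280 GB in tape 3; 120 GB remain.
Put 235 GB in tape 4; 165 GB remain.
Put 251 GB in tape 5; 149 GB remain.
Put 310 GB in tape 6; 90 GB remain.
Put 160 GB in tape 4; 5 GB remain.
Final tapes: [109,270] [84,300] [280] [235,160] [251] [310].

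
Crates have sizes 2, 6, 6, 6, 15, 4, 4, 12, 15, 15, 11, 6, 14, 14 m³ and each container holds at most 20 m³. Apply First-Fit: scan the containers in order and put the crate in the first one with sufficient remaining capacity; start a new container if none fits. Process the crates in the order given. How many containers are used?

8 containers

container 1: place 2 m³, 18 m³ left
container 1: place 6 m³, 12 m³ left
container 1: place 6 m³, 6 m³ left
container 1: place 6 m³, 0 m³ left
container 2: place 15 m³, 5 m³ left
container 2: place 4 m³, 1 m³ left
container 3: place 4 m³, 16 m³ left
container 3: place 12 m³, 4 m³ left
container 4: place 15 m³, 5 m³ left
container 5: place 15 m³, 5 m³ left
container 6: place 11 m³, 9 m³ left
container 6: place 6 m³, 3 m³ left
container 7: place 14 m³, 6 m³ left
container 8: place 14 m³, 6 m³ left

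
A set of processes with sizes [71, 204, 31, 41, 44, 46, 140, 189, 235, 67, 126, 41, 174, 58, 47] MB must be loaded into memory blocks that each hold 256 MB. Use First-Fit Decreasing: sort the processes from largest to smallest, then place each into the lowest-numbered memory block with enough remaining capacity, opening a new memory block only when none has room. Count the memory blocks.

7

Sorted descending: 235, 204, 189, 174, 140, 126, 71, 67, 58, 47, 46, 44, 41, 41, 31.
memory block 1: place 235 MB, 21 MB left
memory block 2: place 204 MB, 52 MB left
memory block 3: place 189 MB, 67 MB left
memory block 4: place 174 MB, 82 MB left
memory block 5: place 140 MB, 116 MB left
memory block 6: place 126 MB, 130 MB left
memory block 4: place 71 MB, 11 MB left
memory block 3: place 67 MB, 0 MB left
memory block 5: place 58 MB, 58 MB left
memory block 2: place 47 MB, 5 MB left
memory block 5: place 46 MB, 12 MB left
memory block 6: place 44 MB, 86 MB left
memory block 6: place 41 MB, 45 MB left
memory block 6: place 41 MB, 4 MB left
memory block 7: place 31 MB, 225 MB left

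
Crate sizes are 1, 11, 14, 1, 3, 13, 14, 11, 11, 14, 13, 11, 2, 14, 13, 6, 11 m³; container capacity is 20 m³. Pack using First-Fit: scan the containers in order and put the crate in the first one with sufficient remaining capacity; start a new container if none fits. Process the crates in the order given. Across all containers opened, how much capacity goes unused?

77

Put 1 m³ in container 1; 19 m³ remain.
Put 11 m³ in container 1; 8 m³ remain.
Put 14 m³ in container 2; 6 m³ remain.
Put 1 m³ in container 1; 7 m³ remain.
Put 3 m³ in container 1; 4 m³ remain.
Put 13 m³ in container 3; 7 m³ remain.
Put 14 m³ in container 4; 6 m³ remain.
Put 11 m³ in container 5; 9 m³ remain.
Put 11 m³ in container 6; 9 m³ remain.
Put 14 m³ in container 7; 6 m³ remain.
Put 13 m³ in container 8; 7 m³ remain.
Put 11 m³ in container 9; 9 m³ remain.
Put 2 m³ in container 1; 2 m³ remain.
Put 14 m³ in container 10; 6 m³ remain.
Put 13 m³ in container 11; 7 m³ remain.
Put 6 m³ in container 2; 0 m³ remain.
Put 11 m³ in container 12; 9 m³ remain.
12 containers × 20 m³ = 240 m³; used 163 m³; unused 77 m³.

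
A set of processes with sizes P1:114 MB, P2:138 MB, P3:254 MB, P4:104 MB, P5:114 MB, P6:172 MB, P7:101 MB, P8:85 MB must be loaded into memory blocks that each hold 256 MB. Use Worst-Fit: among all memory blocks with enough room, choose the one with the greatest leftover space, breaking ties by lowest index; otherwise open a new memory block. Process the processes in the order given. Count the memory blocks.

Put P1 (114 MB) in memory block 1; 142 MB remain.
Put P2 (138 MB) in memory block 1; 4 MB remain.
Put P3 (254 MB) in memory block 2; 2 MB remain.
Put P4 (104 MB) in memory block 3; 152 MB remain.
Put P5 (114 MB) in memory block 3; 38 MB remain.
Put P6 (172 MB) in memory block 4; 84 MB remain.
Put P7 (101 MB) in memory block 5; 155 MB remain.
Put P8 (85 MB) in memory block 5; 70 MB remain.

5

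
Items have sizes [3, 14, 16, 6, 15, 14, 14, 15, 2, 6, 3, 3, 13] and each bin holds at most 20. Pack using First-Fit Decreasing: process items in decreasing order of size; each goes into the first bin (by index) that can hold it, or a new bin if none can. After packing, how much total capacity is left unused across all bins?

Sorted descending: 16, 15, 15, 14, 14, 14, 13, 6, 6, 3, 3, 3, 2.
bin 1: place 16, 4 left
bin 2: place 15, 5 left
bin 3: place 15, 5 left
bin 4: place 14, 6 left
bin 5: place 14, 6 left
bin 6: place 14, 6 left
bin 7: place 13, 7 left
bin 4: place 6, 0 left
bin 5: place 6, 0 left
bin 1: place 3, 1 left
bin 2: place 3, 2 left
bin 3: place 3, 2 left
bin 2: place 2, 0 left
7 bins × 20 = 140; used 124; unused 16.

16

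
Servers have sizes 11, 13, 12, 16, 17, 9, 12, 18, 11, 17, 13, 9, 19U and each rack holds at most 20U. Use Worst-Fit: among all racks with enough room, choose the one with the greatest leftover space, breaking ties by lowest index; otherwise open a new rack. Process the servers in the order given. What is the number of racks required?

11U → rack 1 (remaining 9U)
13U → rack 2 (remaining 7U)
12U → rack 3 (remaining 8U)
16U → rack 4 (remaining 4U)
17U → rack 5 (remaining 3U)
9U → rack 1 (remaining 0U)
12U → rack 6 (remaining 8U)
18U → rack 7 (remaining 2U)
11U → rack 8 (remaining 9U)
17U → rack 9 (remaining 3U)
13U → rack 10 (remaining 7U)
9U → rack 8 (remaining 0U)
19U → rack 11 (remaining 1U)
Final racks: [11,9] [13] [12] [16] [17] [12] [18] [11,9] [17] [13] [19].

11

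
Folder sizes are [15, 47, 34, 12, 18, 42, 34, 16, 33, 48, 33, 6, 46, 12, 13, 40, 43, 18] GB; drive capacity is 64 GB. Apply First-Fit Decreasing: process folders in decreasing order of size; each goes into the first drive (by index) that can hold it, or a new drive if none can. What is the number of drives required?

Sorted descending: 48, 47, 46, 43, 42, 40, 34, 34, 33, 33, 18, 18, 16, 15, 13, 12, 12, 6.
Put 48 GB in drive 1; 16 GB remain.
Put 47 GB in drive 2; 17 GB remain.
Put 46 GB in drive 3; 18 GB remain.
Put 43 GB in drive 4; 21 GB remain.
Put 42 GB in drive 5; 22 GB remain.
Put 40 GB in drive 6; 24 GB remain.
Put 34 GB in drive 7; 30 GB remain.
Put 34 GB in drive 8; 30 GB remain.
Put 33 GB in drive 9; 31 GB remain.
Put 33 GB in drive 10; 31 GB remain.
Put 18 GB in drive 3; 0 GB remain.
Put 18 GB in drive 4; 3 GB remain.
Put 16 GB in drive 1; 0 GB remain.
Put 15 GB in drive 2; 2 GB remain.
Put 13 GB in drive 5; 9 GB remain.
Put 12 GB in drive 6; 12 GB remain.
Put 12 GB in drive 6; 0 GB remain.
Put 6 GB in drive 5; 3 GB remain.

10 drives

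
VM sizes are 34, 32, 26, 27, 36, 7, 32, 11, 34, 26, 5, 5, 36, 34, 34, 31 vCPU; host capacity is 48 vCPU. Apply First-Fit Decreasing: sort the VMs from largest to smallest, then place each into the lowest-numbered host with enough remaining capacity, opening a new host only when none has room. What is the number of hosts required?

12 hosts

Sorted descending: 36, 36, 34, 34, 34, 34, 32, 32, 31, 27, 26, 26, 11, 7, 5, 5.
host 1: place 36 vCPU, 12 vCPU left
host 2: place 36 vCPU, 12 vCPU left
host 3: place 34 vCPU, 14 vCPU left
host 4: place 34 vCPU, 14 vCPU left
host 5: place 34 vCPU, 14 vCPU left
host 6: place 34 vCPU, 14 vCPU left
host 7: place 32 vCPU, 16 vCPU left
host 8: place 32 vCPU, 16 vCPU left
host 9: place 31 vCPU, 17 vCPU left
host 10: place 27 vCPU, 21 vCPU left
host 11: place 26 vCPU, 22 vCPU left
host 12: place 26 vCPU, 22 vCPU left
host 1: place 11 vCPU, 1 vCPU left
host 2: place 7 vCPU, 5 vCPU left
host 2: place 5 vCPU, 0 vCPU left
host 3: place 5 vCPU, 9 vCPU left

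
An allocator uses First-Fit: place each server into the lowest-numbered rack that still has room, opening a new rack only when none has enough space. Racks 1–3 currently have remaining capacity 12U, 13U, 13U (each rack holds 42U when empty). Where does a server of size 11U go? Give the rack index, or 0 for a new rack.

Racks with room: rack 1 (12U), rack 2 (13U), rack 3 (13U).
The first with room is rack 1.

1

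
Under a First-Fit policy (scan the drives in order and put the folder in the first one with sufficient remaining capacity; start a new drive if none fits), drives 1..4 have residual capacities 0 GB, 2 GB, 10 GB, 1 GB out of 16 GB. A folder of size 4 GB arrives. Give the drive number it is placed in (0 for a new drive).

Drives with room: drive 3 (10 GB).
The first with room is drive 3.

3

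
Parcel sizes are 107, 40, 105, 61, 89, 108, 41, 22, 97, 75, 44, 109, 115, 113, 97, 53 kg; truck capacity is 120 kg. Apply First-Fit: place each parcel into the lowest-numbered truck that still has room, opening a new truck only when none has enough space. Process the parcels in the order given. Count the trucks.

truck 1: place 107 kg, 13 kg left
truck 2: place 40 kg, 80 kg left
truck 3: place 105 kg, 15 kg left
truck 2: place 61 kg, 19 kg left
truck 4: place 89 kg, 31 kg left
truck 5: place 108 kg, 12 kg left
truck 6: place 41 kg, 79 kg left
truck 4: place 22 kg, 9 kg left
truck 7: place 97 kg, 23 kg left
truck 6: place 75 kg, 4 kg left
truck 8: place 44 kg, 76 kg left
truck 9: place 109 kg, 11 kg left
truck 10: place 115 kg, 5 kg left
truck 11: place 113 kg, 7 kg left
truck 12: place 97 kg, 23 kg left
truck 8: place 53 kg, 23 kg left
Final trucks: [107] [40,61] [105] [89,22] [108] [41,75] [97] [44,53] [109] [115] [113] [97].

12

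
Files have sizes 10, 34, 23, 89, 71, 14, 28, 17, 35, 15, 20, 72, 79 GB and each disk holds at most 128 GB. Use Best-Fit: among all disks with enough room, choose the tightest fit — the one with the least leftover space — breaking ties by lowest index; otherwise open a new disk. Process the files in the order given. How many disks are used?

5 disks

10 GB → disk 1 (remaining 118 GB)
34 GB → disk 1 (remaining 84 GB)
23 GB → disk 1 (remaining 61 GB)
89 GB → disk 2 (remaining 39 GB)
71 GB → disk 3 (remaining 57 GB)
14 GB → disk 2 (remaining 25 GB)
28 GB → disk 3 (remaining 29 GB)
17 GB → disk 2 (remaining 8 GB)
35 GB → disk 1 (remaining 26 GB)
15 GB → disk 1 (remaining 11 GB)
20 GB → disk 3 (remaining 9 GB)
72 GB → disk 4 (remaining 56 GB)
79 GB → disk 5 (remaining 49 GB)
Final disks: [10,34,23,35,15] [89,14,17] [71,28,20] [72] [79].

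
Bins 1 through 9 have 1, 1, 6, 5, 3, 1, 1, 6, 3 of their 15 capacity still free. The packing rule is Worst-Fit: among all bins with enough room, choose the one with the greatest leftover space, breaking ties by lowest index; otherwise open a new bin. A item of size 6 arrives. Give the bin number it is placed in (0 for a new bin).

Bins with room: bin 3 (6), bin 8 (6).
Most room is bin 3 with 6 free.

3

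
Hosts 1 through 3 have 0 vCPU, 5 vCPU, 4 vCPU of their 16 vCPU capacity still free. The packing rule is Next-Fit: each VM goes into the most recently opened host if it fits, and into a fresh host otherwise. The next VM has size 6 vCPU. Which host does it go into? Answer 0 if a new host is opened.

0

Next-Fit only looks at host 3, which has 4 vCPU free.
6 vCPU does not fit, so a new host is opened.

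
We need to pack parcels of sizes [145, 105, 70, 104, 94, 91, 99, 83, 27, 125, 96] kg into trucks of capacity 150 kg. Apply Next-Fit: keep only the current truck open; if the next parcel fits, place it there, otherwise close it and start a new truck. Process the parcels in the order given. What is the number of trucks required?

145 kg → truck 1 (remaining 5 kg)
105 kg → truck 2 (remaining 45 kg)
70 kg → truck 3 (remaining 80 kg)
104 kg → truck 4 (remaining 46 kg)
94 kg → truck 5 (remaining 56 kg)
91 kg → truck 6 (remaining 59 kg)
99 kg → truck 7 (remaining 51 kg)
83 kg → truck 8 (remaining 67 kg)
27 kg → truck 8 (remaining 40 kg)
125 kg → truck 9 (remaining 25 kg)
96 kg → truck 10 (remaining 54 kg)
Final trucks: [145] [105] [70] [104] [94] [91] [99] [83,27] [125] [96].

10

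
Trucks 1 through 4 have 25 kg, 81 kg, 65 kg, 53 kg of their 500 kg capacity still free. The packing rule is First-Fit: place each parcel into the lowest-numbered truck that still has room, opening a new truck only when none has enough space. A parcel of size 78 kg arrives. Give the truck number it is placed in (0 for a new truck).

2

Trucks with room: truck 2 (81 kg).
The first with room is truck 2.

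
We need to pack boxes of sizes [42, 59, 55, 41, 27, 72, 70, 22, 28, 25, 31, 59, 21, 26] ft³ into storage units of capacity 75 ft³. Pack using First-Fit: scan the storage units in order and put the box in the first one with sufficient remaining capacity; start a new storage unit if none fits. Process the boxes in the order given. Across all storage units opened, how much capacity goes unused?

Put 42 ft³ in storage unit 1; 33 ft³ remain.
Put 59 ft³ in storage unit 2; 16 ft³ remain.
Put 55 ft³ in storage unit 3; 20 ft³ remain.
Put 41 ft³ in storage unit 4; 34 ft³ remain.
Put 27 ft³ in storage unit 1; 6 ft³ remain.
Put 72 ft³ in storage unit 5; 3 ft³ remain.
Put 70 ft³ in storage unit 6; 5 ft³ remain.
Put 22 ft³ in storage unit 4; 12 ft³ remain.
Put 28 ft³ in storage unit 7; 47 ft³ remain.
Put 25 ft³ in storage unit 7; 22 ft³ remain.
Put 31 ft³ in storage unit 8; 44 ft³ remain.
Put 59 ft³ in storage unit 9; 16 ft³ remain.
Put 21 ft³ in storage unit 7; 1 ft³ remain.
Put 26 ft³ in storage unit 8; 18 ft³ remain.
9 storage units × 75 ft³ = 675 ft³; used 578 ft³; unused 97 ft³.

97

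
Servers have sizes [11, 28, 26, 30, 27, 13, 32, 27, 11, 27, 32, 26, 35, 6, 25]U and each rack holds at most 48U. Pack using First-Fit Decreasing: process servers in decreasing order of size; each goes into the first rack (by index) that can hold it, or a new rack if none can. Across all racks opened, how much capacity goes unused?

Sorted descending: 35, 32, 32, 30, 28, 27, 27, 27, 26, 26, 25, 13, 11, 11, 6.
35U → rack 1 (remaining 13U)
32U → rack 2 (remaining 16U)
32U → rack 3 (remaining 16U)
30U → rack 4 (remaining 18U)
28U → rack 5 (remaining 20U)
27U → rack 6 (remaining 21U)
27U → rack 7 (remaining 21U)
27U → rack 8 (remaining 21U)
26U → rack 9 (remaining 22U)
26U → rack 10 (remaining 22U)
25U → rack 11 (remaining 23U)
13U → rack 1 (remaining 0U)
11U → rack 2 (remaining 5U)
11U → rack 3 (remaining 5U)
6U → rack 4 (remaining 12U)
11 racks × 48U = 528U; used 356U; unused 172U.

172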